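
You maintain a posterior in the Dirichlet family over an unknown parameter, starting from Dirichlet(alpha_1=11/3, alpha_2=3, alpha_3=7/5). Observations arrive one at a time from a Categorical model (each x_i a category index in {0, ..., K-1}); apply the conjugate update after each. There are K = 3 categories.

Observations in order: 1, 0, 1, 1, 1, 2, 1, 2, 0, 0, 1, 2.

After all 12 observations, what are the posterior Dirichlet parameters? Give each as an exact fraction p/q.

alpha_1=20/3, alpha_2=9, alpha_3=22/5

obs 1: x=1 → posterior Dirichlet(11/3, 4, 7/5)
obs 2: x=0 → posterior Dirichlet(14/3, 4, 7/5)
obs 3: x=1 → posterior Dirichlet(14/3, 5, 7/5)
obs 4: x=1 → posterior Dirichlet(14/3, 6, 7/5)
obs 5: x=1 → posterior Dirichlet(14/3, 7, 7/5)
obs 6: x=2 → posterior Dirichlet(14/3, 7, 12/5)
obs 7: x=1 → posterior Dirichlet(14/3, 8, 12/5)
obs 8: x=2 → posterior Dirichlet(14/3, 8, 17/5)
obs 9: x=0 → posterior Dirichlet(17/3, 8, 17/5)
obs 10: x=0 → posterior Dirichlet(20/3, 8, 17/5)
obs 11: x=1 → posterior Dirichlet(20/3, 9, 17/5)
obs 12: x=2 → posterior Dirichlet(20/3, 9, 22/5)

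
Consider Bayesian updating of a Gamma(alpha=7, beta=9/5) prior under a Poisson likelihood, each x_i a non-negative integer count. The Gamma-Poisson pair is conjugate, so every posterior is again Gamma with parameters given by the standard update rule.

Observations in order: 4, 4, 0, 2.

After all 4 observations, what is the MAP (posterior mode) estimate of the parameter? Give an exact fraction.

obs 1: x=4 → posterior Gamma(11, 14/5)
obs 2: x=4 → posterior Gamma(15, 19/5)
obs 3: x=0 → posterior Gamma(15, 24/5)
obs 4: x=2 → posterior Gamma(17, 29/5)

80/29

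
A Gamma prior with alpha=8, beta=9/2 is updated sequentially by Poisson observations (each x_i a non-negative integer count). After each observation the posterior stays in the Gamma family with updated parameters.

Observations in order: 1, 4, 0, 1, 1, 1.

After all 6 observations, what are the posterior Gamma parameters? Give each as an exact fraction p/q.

obs 1: x=1 → posterior Gamma(9, 11/2)
obs 2: x=4 → posterior Gamma(13, 13/2)
obs 3: x=0 → posterior Gamma(13, 15/2)
obs 4: x=1 → posterior Gamma(14, 17/2)
obs 5: x=1 → posterior Gamma(15, 19/2)
obs 6: x=1 → posterior Gamma(16, 21/2)

alpha=16, beta=21/2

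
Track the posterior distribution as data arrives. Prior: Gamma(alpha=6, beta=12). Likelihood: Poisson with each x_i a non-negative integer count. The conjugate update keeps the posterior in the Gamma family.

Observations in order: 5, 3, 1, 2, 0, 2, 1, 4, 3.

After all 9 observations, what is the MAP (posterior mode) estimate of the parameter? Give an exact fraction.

26/21

obs 1: x=5 → posterior Gamma(11, 13)
obs 2: x=3 → posterior Gamma(14, 14)
obs 3: x=1 → posterior Gamma(15, 15)
obs 4: x=2 → posterior Gamma(17, 16)
obs 5: x=0 → posterior Gamma(17, 17)
obs 6: x=2 → posterior Gamma(19, 18)
obs 7: x=1 → posterior Gamma(20, 19)
obs 8: x=4 → posterior Gamma(24, 20)
obs 9: x=3 → posterior Gamma(27, 21)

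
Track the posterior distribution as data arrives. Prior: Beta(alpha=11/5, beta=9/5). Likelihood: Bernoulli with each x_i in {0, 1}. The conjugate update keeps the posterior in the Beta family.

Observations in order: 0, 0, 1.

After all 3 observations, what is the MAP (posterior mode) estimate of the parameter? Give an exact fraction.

obs 1: x=0 → posterior Beta(11/5, 14/5)
obs 2: x=0 → posterior Beta(11/5, 19/5)
obs 3: x=1 → posterior Beta(16/5, 19/5)

11/25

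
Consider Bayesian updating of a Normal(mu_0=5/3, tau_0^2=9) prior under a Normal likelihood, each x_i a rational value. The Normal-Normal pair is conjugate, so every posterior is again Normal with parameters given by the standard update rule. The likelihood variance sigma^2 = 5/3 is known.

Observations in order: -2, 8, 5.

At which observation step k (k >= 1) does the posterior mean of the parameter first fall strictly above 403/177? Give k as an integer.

k = 2

obs 1: x=-2 → posterior Normal(-137/96, 45/32)
obs 2: x=8 → posterior Normal(511/177, 45/59)
obs 3: x=5 → posterior Normal(458/129, 45/86)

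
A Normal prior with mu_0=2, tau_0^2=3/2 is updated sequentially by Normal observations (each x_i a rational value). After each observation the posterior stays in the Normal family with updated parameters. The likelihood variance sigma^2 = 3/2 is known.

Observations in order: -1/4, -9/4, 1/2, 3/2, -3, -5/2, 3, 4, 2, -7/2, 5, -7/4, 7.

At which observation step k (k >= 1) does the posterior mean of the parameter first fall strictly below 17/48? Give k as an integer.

k = 2

obs 1: x=-1/4 → posterior Normal(7/8, 3/4)
obs 2: x=-9/4 → posterior Normal(-1/6, 1/2)
obs 3: x=1/2 → posterior Normal(0, 3/8)
obs 4: x=3/2 → posterior Normal(3/10, 3/10)
obs 5: x=-3 → posterior Normal(-1/4, 1/4)
obs 6: x=-5/2 → posterior Normal(-4/7, 3/14)
obs 7: x=3 → posterior Normal(-1/8, 3/16)
obs 8: x=4 → posterior Normal(1/3, 1/6)
obs 9: x=2 → posterior Normal(1/2, 3/20)
obs 10: x=-7/2 → posterior Normal(3/22, 3/22)
obs 11: x=5 → posterior Normal(13/24, 1/8)
obs 12: x=-7/4 → posterior Normal(19/52, 3/26)
obs 13: x=7 → posterior Normal(47/56, 3/28)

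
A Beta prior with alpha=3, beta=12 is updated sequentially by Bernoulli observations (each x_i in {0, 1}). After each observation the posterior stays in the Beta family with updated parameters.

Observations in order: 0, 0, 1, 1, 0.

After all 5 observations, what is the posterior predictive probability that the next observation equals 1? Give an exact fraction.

1/4

obs 1: x=0 → posterior Beta(3, 13)
obs 2: x=0 → posterior Beta(3, 14)
obs 3: x=1 → posterior Beta(4, 14)
obs 4: x=1 → posterior Beta(5, 14)
obs 5: x=0 → posterior Beta(5, 15)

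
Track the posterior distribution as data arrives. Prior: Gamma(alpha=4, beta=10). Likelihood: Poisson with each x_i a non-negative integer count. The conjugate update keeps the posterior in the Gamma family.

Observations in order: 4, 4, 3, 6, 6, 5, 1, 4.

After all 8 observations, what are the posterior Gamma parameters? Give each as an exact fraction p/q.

alpha=37, beta=18

obs 1: x=4 → posterior Gamma(8, 11)
obs 2: x=4 → posterior Gamma(12, 12)
obs 3: x=3 → posterior Gamma(15, 13)
obs 4: x=6 → posterior Gamma(21, 14)
obs 5: x=6 → posterior Gamma(27, 15)
obs 6: x=5 → posterior Gamma(32, 16)
obs 7: x=1 → posterior Gamma(33, 17)
obs 8: x=4 → posterior Gamma(37, 18)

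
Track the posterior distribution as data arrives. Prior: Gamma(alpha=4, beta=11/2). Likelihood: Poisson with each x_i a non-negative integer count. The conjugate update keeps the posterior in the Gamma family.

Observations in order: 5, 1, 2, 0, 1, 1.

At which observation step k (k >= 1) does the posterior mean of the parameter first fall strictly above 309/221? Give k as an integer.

k = 3

obs 1: x=5 → posterior Gamma(9, 13/2)
obs 2: x=1 → posterior Gamma(10, 15/2)
obs 3: x=2 → posterior Gamma(12, 17/2)
obs 4: x=0 → posterior Gamma(12, 19/2)
obs 5: x=1 → posterior Gamma(13, 21/2)
obs 6: x=1 → posterior Gamma(14, 23/2)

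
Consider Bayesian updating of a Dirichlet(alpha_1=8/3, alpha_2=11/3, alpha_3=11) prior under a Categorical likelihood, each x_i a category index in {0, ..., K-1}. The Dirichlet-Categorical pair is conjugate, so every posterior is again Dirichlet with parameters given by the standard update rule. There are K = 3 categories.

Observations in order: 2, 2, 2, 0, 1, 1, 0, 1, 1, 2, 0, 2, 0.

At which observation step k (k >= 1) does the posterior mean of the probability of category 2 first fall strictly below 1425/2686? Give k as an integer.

k = 11

obs 1: x=2 → posterior Dirichlet(8/3, 11/3, 12)
obs 2: x=2 → posterior Dirichlet(8/3, 11/3, 13)
obs 3: x=2 → posterior Dirichlet(8/3, 11/3, 14)
obs 4: x=0 → posterior Dirichlet(11/3, 11/3, 14)
obs 5: x=1 → posterior Dirichlet(11/3, 14/3, 14)
obs 6: x=1 → posterior Dirichlet(11/3, 17/3, 14)
obs 7: x=0 → posterior Dirichlet(14/3, 17/3, 14)
obs 8: x=1 → posterior Dirichlet(14/3, 20/3, 14)
obs 9: x=1 → posterior Dirichlet(14/3, 23/3, 14)
obs 10: x=2 → posterior Dirichlet(14/3, 23/3, 15)
obs 11: x=0 → posterior Dirichlet(17/3, 23/3, 15)
obs 12: x=2 → posterior Dirichlet(17/3, 23/3, 16)
obs 13: x=0 → posterior Dirichlet(20/3, 23/3, 16)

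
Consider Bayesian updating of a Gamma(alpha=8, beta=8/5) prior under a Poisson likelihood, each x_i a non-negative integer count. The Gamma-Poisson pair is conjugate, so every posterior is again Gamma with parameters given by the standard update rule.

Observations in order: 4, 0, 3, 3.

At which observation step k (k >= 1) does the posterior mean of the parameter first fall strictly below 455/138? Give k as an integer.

obs 1: x=4 → posterior Gamma(12, 13/5)
obs 2: x=0 → posterior Gamma(12, 18/5)
obs 3: x=3 → posterior Gamma(15, 23/5)
obs 4: x=3 → posterior Gamma(18, 28/5)

k = 3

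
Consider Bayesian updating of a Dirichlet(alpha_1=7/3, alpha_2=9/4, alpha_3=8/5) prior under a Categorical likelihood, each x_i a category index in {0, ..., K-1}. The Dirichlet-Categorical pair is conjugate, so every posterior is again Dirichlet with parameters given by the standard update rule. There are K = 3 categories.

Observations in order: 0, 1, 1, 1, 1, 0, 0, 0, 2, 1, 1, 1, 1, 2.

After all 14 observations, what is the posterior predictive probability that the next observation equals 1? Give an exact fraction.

obs 1: x=0 → posterior Dirichlet(10/3, 9/4, 8/5)
obs 2: x=1 → posterior Dirichlet(10/3, 13/4, 8/5)
obs 3: x=1 → posterior Dirichlet(10/3, 17/4, 8/5)
obs 4: x=1 → posterior Dirichlet(10/3, 21/4, 8/5)
obs 5: x=1 → posterior Dirichlet(10/3, 25/4, 8/5)
obs 6: x=0 → posterior Dirichlet(13/3, 25/4, 8/5)
obs 7: x=0 → posterior Dirichlet(16/3, 25/4, 8/5)
obs 8: x=0 → posterior Dirichlet(19/3, 25/4, 8/5)
obs 9: x=2 → posterior Dirichlet(19/3, 25/4, 13/5)
obs 10: x=1 → posterior Dirichlet(19/3, 29/4, 13/5)
obs 11: x=1 → posterior Dirichlet(19/3, 33/4, 13/5)
obs 12: x=1 → posterior Dirichlet(19/3, 37/4, 13/5)
obs 13: x=1 → posterior Dirichlet(19/3, 41/4, 13/5)
obs 14: x=2 → posterior Dirichlet(19/3, 41/4, 18/5)

615/1211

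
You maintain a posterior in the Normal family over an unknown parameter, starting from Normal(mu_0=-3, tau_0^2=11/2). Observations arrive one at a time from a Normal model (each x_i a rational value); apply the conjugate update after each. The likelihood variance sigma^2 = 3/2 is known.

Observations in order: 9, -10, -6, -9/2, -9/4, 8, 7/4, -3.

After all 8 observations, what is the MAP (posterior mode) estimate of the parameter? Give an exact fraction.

obs 1: x=9 → posterior Normal(45/7, 33/28)
obs 2: x=-10 → posterior Normal(-4/5, 33/50)
obs 3: x=-6 → posterior Normal(-43/18, 11/24)
obs 4: x=-9/2 → posterior Normal(-271/94, 33/94)
obs 5: x=-9/4 → posterior Normal(-641/232, 33/116)
obs 6: x=8 → posterior Normal(-289/276, 11/46)
obs 7: x=7/4 → posterior Normal(-53/80, 33/160)
obs 8: x=-3 → posterior Normal(-86/91, 33/182)

-86/91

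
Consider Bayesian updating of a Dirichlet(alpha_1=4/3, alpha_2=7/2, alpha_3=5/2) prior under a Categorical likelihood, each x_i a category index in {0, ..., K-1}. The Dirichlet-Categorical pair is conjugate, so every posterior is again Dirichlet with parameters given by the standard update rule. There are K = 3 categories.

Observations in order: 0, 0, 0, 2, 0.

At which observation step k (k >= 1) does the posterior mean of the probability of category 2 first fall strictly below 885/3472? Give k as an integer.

obs 1: x=0 → posterior Dirichlet(7/3, 7/2, 5/2)
obs 2: x=0 → posterior Dirichlet(10/3, 7/2, 5/2)
obs 3: x=0 → posterior Dirichlet(13/3, 7/2, 5/2)
obs 4: x=2 → posterior Dirichlet(13/3, 7/2, 7/2)
obs 5: x=0 → posterior Dirichlet(16/3, 7/2, 7/2)

k = 3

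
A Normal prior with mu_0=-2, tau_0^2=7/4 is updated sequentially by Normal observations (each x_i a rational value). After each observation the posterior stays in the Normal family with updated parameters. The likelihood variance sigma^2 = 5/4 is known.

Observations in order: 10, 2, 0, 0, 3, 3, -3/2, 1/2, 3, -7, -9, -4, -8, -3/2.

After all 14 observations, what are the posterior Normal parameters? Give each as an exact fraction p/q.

obs 1: x=10 → posterior Normal(5, 35/48)
obs 2: x=2 → posterior Normal(74/19, 35/76)
obs 3: x=0 → posterior Normal(37/13, 35/104)
obs 4: x=0 → posterior Normal(74/33, 35/132)
obs 5: x=3 → posterior Normal(19/8, 7/32)
obs 6: x=3 → posterior Normal(116/47, 35/188)
obs 7: x=-3/2 → posterior Normal(211/108, 35/216)
obs 8: x=1/2 → posterior Normal(109/61, 35/244)
obs 9: x=3 → posterior Normal(65/34, 35/272)
obs 10: x=-7 → posterior Normal(27/25, 7/60)
obs 11: x=-9 → posterior Normal(9/41, 35/328)
obs 12: x=-4 → posterior Normal(-10/89, 35/356)
obs 13: x=-8 → posterior Normal(-11/16, 35/384)
obs 14: x=-3/2 → posterior Normal(-153/206, 35/412)

mu_0=-153/206, tau_0^2=35/412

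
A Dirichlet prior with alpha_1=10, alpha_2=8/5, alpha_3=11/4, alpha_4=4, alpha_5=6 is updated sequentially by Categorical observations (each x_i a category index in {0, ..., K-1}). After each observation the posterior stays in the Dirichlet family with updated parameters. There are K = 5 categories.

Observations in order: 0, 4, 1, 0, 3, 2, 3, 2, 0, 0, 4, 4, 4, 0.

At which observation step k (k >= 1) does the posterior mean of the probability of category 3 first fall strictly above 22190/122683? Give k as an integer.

k = 7

obs 1: x=0 → posterior Dirichlet(11, 8/5, 11/4, 4, 6)
obs 2: x=4 → posterior Dirichlet(11, 8/5, 11/4, 4, 7)
obs 3: x=1 → posterior Dirichlet(11, 13/5, 11/4, 4, 7)
obs 4: x=0 → posterior Dirichlet(12, 13/5, 11/4, 4, 7)
obs 5: x=3 → posterior Dirichlet(12, 13/5, 11/4, 5, 7)
obs 6: x=2 → posterior Dirichlet(12, 13/5, 15/4, 5, 7)
obs 7: x=3 → posterior Dirichlet(12, 13/5, 15/4, 6, 7)
obs 8: x=2 → posterior Dirichlet(12, 13/5, 19/4, 6, 7)
obs 9: x=0 → posterior Dirichlet(13, 13/5, 19/4, 6, 7)
obs 10: x=0 → posterior Dirichlet(14, 13/5, 19/4, 6, 7)
obs 11: x=4 → posterior Dirichlet(14, 13/5, 19/4, 6, 8)
obs 12: x=4 → posterior Dirichlet(14, 13/5, 19/4, 6, 9)
obs 13: x=4 → posterior Dirichlet(14, 13/5, 19/4, 6, 10)
obs 14: x=0 → posterior Dirichlet(15, 13/5, 19/4, 6, 10)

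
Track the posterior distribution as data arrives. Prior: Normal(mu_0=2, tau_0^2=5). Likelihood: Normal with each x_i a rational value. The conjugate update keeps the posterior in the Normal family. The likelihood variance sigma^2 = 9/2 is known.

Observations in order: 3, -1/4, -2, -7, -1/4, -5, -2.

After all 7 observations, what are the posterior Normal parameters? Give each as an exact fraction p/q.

mu_0=-117/79, tau_0^2=45/79

obs 1: x=3 → posterior Normal(48/19, 45/19)
obs 2: x=-1/4 → posterior Normal(91/58, 45/29)
obs 3: x=-2 → posterior Normal(17/26, 15/13)
obs 4: x=-7 → posterior Normal(-89/98, 45/49)
obs 5: x=-1/4 → posterior Normal(-47/59, 45/59)
obs 6: x=-5 → posterior Normal(-97/69, 15/23)
obs 7: x=-2 → posterior Normal(-117/79, 45/79)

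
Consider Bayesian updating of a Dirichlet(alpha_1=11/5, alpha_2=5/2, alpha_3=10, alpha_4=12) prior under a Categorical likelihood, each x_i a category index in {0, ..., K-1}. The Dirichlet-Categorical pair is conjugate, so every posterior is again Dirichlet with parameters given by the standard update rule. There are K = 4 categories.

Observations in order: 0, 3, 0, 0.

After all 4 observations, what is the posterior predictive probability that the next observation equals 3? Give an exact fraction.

obs 1: x=0 → posterior Dirichlet(16/5, 5/2, 10, 12)
obs 2: x=3 → posterior Dirichlet(16/5, 5/2, 10, 13)
obs 3: x=0 → posterior Dirichlet(21/5, 5/2, 10, 13)
obs 4: x=0 → posterior Dirichlet(26/5, 5/2, 10, 13)

130/307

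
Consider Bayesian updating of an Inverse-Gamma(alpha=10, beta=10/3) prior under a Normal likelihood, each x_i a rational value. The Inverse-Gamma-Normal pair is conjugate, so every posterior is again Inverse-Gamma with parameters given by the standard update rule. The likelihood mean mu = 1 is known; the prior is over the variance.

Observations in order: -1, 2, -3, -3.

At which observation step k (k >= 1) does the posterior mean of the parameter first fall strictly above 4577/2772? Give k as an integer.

k = 4

obs 1: x=-1 → posterior Inverse-Gamma(21/2, 16/3)
obs 2: x=2 → posterior Inverse-Gamma(11, 35/6)
obs 3: x=-3 → posterior Inverse-Gamma(23/2, 83/6)
obs 4: x=-3 → posterior Inverse-Gamma(12, 131/6)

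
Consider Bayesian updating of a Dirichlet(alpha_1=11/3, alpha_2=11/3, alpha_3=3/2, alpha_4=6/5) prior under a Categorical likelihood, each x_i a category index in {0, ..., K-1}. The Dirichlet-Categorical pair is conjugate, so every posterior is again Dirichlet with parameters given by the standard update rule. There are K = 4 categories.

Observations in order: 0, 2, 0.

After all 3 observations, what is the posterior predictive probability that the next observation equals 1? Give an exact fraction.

110/391

obs 1: x=0 → posterior Dirichlet(14/3, 11/3, 3/2, 6/5)
obs 2: x=2 → posterior Dirichlet(14/3, 11/3, 5/2, 6/5)
obs 3: x=0 → posterior Dirichlet(17/3, 11/3, 5/2, 6/5)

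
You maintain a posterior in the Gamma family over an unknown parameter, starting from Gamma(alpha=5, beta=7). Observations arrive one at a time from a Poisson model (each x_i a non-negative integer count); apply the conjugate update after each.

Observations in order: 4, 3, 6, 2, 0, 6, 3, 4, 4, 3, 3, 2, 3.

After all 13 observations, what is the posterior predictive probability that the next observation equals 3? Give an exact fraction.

112589990684262400000000000000000000000000000000000000000000000000/553334757878879582737052775277126571380323952676223139068787410429

obs 1: x=4 → posterior Gamma(9, 8)
obs 2: x=3 → posterior Gamma(12, 9)
obs 3: x=6 → posterior Gamma(18, 10)
obs 4: x=2 → posterior Gamma(20, 11)
obs 5: x=0 → posterior Gamma(20, 12)
obs 6: x=6 → posterior Gamma(26, 13)
obs 7: x=3 → posterior Gamma(29, 14)
obs 8: x=4 → posterior Gamma(33, 15)
obs 9: x=4 → posterior Gamma(37, 16)
obs 10: x=3 → posterior Gamma(40, 17)
obs 11: x=3 → posterior Gamma(43, 18)
obs 12: x=2 → posterior Gamma(45, 19)
obs 13: x=3 → posterior Gamma(48, 20)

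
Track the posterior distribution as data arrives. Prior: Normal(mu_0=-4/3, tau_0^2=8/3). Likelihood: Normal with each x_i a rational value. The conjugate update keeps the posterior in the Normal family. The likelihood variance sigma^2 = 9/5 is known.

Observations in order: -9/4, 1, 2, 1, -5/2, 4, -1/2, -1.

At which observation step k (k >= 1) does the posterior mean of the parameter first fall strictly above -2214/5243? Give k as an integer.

obs 1: x=-9/4 → posterior Normal(-126/67, 72/67)
obs 2: x=1 → posterior Normal(-86/107, 72/107)
obs 3: x=2 → posterior Normal(-2/49, 24/49)
obs 4: x=1 → posterior Normal(2/11, 72/187)
obs 5: x=-5/2 → posterior Normal(-66/227, 72/227)
obs 6: x=4 → posterior Normal(94/267, 24/89)
obs 7: x=-1/2 → posterior Normal(74/307, 72/307)
obs 8: x=-1 → posterior Normal(34/347, 72/347)

k = 3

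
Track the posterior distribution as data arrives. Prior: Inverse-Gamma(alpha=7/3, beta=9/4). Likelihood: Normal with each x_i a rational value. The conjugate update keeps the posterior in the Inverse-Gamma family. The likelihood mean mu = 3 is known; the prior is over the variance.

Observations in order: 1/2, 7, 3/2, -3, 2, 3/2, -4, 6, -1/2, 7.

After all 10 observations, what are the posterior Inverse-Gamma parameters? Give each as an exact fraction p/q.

obs 1: x=1/2 → posterior Inverse-Gamma(17/6, 43/8)
obs 2: x=7 → posterior Inverse-Gamma(10/3, 107/8)
obs 3: x=3/2 → posterior Inverse-Gamma(23/6, 29/2)
obs 4: x=-3 → posterior Inverse-Gamma(13/3, 65/2)
obs 5: x=2 → posterior Inverse-Gamma(29/6, 33)
obs 6: x=3/2 → posterior Inverse-Gamma(16/3, 273/8)
obs 7: x=-4 → posterior Inverse-Gamma(35/6, 469/8)
obs 8: x=6 → posterior Inverse-Gamma(19/3, 505/8)
obs 9: x=-1/2 → posterior Inverse-Gamma(41/6, 277/4)
obs 10: x=7 → posterior Inverse-Gamma(22/3, 309/4)

alpha=22/3, beta=309/4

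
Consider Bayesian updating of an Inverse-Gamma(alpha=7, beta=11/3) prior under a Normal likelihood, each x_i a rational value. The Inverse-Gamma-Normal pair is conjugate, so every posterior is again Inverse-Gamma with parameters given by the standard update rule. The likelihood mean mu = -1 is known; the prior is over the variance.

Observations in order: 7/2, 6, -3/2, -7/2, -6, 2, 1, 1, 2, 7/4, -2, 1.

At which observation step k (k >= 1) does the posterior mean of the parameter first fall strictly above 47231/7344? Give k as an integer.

obs 1: x=7/2 → posterior Inverse-Gamma(15/2, 331/24)
obs 2: x=6 → posterior Inverse-Gamma(8, 919/24)
obs 3: x=-3/2 → posterior Inverse-Gamma(17/2, 461/12)
obs 4: x=-7/2 → posterior Inverse-Gamma(9, 997/24)
obs 5: x=-6 → posterior Inverse-Gamma(19/2, 1297/24)
obs 6: x=2 → posterior Inverse-Gamma(10, 1405/24)
obs 7: x=1 → posterior Inverse-Gamma(21/2, 1453/24)
obs 8: x=1 → posterior Inverse-Gamma(11, 1501/24)
obs 9: x=2 → posterior Inverse-Gamma(23/2, 1609/24)
obs 10: x=7/4 → posterior Inverse-Gamma(12, 6799/96)
obs 11: x=-2 → posterior Inverse-Gamma(25/2, 6847/96)
obs 12: x=1 → posterior Inverse-Gamma(13, 7039/96)

k = 6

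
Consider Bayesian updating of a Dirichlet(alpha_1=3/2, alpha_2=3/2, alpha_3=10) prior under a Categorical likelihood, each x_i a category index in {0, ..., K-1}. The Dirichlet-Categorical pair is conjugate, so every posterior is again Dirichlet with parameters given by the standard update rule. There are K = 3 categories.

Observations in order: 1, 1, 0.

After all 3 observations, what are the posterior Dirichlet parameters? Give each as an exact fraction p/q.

alpha_1=5/2, alpha_2=7/2, alpha_3=10

obs 1: x=1 → posterior Dirichlet(3/2, 5/2, 10)
obs 2: x=1 → posterior Dirichlet(3/2, 7/2, 10)
obs 3: x=0 → posterior Dirichlet(5/2, 7/2, 10)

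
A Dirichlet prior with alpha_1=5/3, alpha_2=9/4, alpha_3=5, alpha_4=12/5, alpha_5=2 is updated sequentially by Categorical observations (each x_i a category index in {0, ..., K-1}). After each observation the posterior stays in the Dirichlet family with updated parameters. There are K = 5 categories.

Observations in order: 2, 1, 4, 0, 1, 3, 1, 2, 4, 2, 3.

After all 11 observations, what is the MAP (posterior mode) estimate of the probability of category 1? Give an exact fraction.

obs 1: x=2 → posterior Dirichlet(5/3, 9/4, 6, 12/5, 2)
obs 2: x=1 → posterior Dirichlet(5/3, 13/4, 6, 12/5, 2)
obs 3: x=4 → posterior Dirichlet(5/3, 13/4, 6, 12/5, 3)
obs 4: x=0 → posterior Dirichlet(8/3, 13/4, 6, 12/5, 3)
obs 5: x=1 → posterior Dirichlet(8/3, 17/4, 6, 12/5, 3)
obs 6: x=3 → posterior Dirichlet(8/3, 17/4, 6, 17/5, 3)
obs 7: x=1 → posterior Dirichlet(8/3, 21/4, 6, 17/5, 3)
obs 8: x=2 → posterior Dirichlet(8/3, 21/4, 7, 17/5, 3)
obs 9: x=4 → posterior Dirichlet(8/3, 21/4, 7, 17/5, 4)
obs 10: x=2 → posterior Dirichlet(8/3, 21/4, 8, 17/5, 4)
obs 11: x=3 → posterior Dirichlet(8/3, 21/4, 8, 22/5, 4)

255/1159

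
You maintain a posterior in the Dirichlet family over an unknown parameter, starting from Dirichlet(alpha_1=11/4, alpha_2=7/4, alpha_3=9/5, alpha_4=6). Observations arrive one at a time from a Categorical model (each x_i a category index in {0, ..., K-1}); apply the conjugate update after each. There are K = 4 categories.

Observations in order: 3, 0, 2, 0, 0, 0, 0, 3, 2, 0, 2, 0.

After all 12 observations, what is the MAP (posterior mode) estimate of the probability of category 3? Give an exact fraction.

obs 1: x=3 → posterior Dirichlet(11/4, 7/4, 9/5, 7)
obs 2: x=0 → posterior Dirichlet(15/4, 7/4, 9/5, 7)
obs 3: x=2 → posterior Dirichlet(15/4, 7/4, 14/5, 7)
obs 4: x=0 → posterior Dirichlet(19/4, 7/4, 14/5, 7)
obs 5: x=0 → posterior Dirichlet(23/4, 7/4, 14/5, 7)
obs 6: x=0 → posterior Dirichlet(27/4, 7/4, 14/5, 7)
obs 7: x=0 → posterior Dirichlet(31/4, 7/4, 14/5, 7)
obs 8: x=3 → posterior Dirichlet(31/4, 7/4, 14/5, 8)
obs 9: x=2 → posterior Dirichlet(31/4, 7/4, 19/5, 8)
obs 10: x=0 → posterior Dirichlet(35/4, 7/4, 19/5, 8)
obs 11: x=2 → posterior Dirichlet(35/4, 7/4, 24/5, 8)
obs 12: x=0 → posterior Dirichlet(39/4, 7/4, 24/5, 8)

10/29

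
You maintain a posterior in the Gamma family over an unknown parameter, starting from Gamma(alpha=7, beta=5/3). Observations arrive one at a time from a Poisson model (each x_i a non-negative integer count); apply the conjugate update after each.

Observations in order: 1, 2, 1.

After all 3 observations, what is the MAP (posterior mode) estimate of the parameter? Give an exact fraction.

obs 1: x=1 → posterior Gamma(8, 8/3)
obs 2: x=2 → posterior Gamma(10, 11/3)
obs 3: x=1 → posterior Gamma(11, 14/3)

15/7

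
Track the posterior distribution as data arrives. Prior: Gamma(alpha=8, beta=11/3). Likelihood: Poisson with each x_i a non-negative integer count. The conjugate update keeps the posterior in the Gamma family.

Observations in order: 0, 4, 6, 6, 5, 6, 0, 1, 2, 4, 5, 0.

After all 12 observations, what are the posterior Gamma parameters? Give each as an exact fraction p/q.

alpha=47, beta=47/3

obs 1: x=0 → posterior Gamma(8, 14/3)
obs 2: x=4 → posterior Gamma(12, 17/3)
obs 3: x=6 → posterior Gamma(18, 20/3)
obs 4: x=6 → posterior Gamma(24, 23/3)
obs 5: x=5 → posterior Gamma(29, 26/3)
obs 6: x=6 → posterior Gamma(35, 29/3)
obs 7: x=0 → posterior Gamma(35, 32/3)
obs 8: x=1 → posterior Gamma(36, 35/3)
obs 9: x=2 → posterior Gamma(38, 38/3)
obs 10: x=4 → posterior Gamma(42, 41/3)
obs 11: x=5 → posterior Gamma(47, 44/3)
obs 12: x=0 → posterior Gamma(47, 47/3)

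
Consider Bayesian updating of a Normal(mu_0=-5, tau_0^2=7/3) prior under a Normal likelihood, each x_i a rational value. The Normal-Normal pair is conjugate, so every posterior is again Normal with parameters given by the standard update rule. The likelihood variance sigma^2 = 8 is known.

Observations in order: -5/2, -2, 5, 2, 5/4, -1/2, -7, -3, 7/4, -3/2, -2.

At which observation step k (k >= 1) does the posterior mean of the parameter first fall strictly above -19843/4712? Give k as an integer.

obs 1: x=-5/2 → posterior Normal(-275/62, 56/31)
obs 2: x=-2 → posterior Normal(-303/76, 28/19)
obs 3: x=5 → posterior Normal(-233/90, 56/45)
obs 4: x=2 → posterior Normal(-205/104, 14/13)
obs 5: x=5/4 → posterior Normal(-375/236, 56/59)
obs 6: x=-1/2 → posterior Normal(-389/264, 28/33)
obs 7: x=-7 → posterior Normal(-585/292, 56/73)
obs 8: x=-3 → posterior Normal(-669/320, 7/10)
obs 9: x=7/4 → posterior Normal(-155/87, 56/87)
obs 10: x=-3/2 → posterior Normal(-331/188, 28/47)
obs 11: x=-2 → posterior Normal(-359/202, 56/101)

k = 2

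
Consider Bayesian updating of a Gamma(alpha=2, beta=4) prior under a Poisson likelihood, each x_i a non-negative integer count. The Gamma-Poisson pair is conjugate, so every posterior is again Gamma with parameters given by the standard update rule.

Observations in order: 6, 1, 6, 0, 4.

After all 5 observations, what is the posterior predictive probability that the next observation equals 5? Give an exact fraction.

45454809447978510802761/1000000000000000000000000

obs 1: x=6 → posterior Gamma(8, 5)
obs 2: x=1 → posterior Gamma(9, 6)
obs 3: x=6 → posterior Gamma(15, 7)
obs 4: x=0 → posterior Gamma(15, 8)
obs 5: x=4 → posterior Gamma(19, 9)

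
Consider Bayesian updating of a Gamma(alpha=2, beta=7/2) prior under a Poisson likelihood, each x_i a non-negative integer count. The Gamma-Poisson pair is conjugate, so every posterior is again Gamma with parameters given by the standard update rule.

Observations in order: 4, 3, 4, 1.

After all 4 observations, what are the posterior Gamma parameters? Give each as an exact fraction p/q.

obs 1: x=4 → posterior Gamma(6, 9/2)
obs 2: x=3 → posterior Gamma(9, 11/2)
obs 3: x=4 → posterior Gamma(13, 13/2)
obs 4: x=1 → posterior Gamma(14, 15/2)

alpha=14, beta=15/2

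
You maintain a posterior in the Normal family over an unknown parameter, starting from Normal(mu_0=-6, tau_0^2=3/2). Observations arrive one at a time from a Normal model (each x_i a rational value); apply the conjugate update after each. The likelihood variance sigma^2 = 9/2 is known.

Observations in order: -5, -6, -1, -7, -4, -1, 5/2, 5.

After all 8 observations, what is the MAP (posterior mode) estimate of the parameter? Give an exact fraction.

-69/22

obs 1: x=-5 → posterior Normal(-23/4, 9/8)
obs 2: x=-6 → posterior Normal(-29/5, 9/10)
obs 3: x=-1 → posterior Normal(-5, 3/4)
obs 4: x=-7 → posterior Normal(-37/7, 9/14)
obs 5: x=-4 → posterior Normal(-41/8, 9/16)
obs 6: x=-1 → posterior Normal(-14/3, 1/2)
obs 7: x=5/2 → posterior Normal(-79/20, 9/20)
obs 8: x=5 → posterior Normal(-69/22, 9/22)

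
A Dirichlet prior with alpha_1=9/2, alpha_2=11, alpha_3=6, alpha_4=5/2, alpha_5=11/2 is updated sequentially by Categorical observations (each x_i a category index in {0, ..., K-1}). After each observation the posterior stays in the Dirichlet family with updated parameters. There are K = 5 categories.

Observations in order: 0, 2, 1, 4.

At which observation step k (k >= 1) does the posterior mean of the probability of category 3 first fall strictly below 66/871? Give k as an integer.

k = 4

obs 1: x=0 → posterior Dirichlet(11/2, 11, 6, 5/2, 11/2)
obs 2: x=2 → posterior Dirichlet(11/2, 11, 7, 5/2, 11/2)
obs 3: x=1 → posterior Dirichlet(11/2, 12, 7, 5/2, 11/2)
obs 4: x=4 → posterior Dirichlet(11/2, 12, 7, 5/2, 13/2)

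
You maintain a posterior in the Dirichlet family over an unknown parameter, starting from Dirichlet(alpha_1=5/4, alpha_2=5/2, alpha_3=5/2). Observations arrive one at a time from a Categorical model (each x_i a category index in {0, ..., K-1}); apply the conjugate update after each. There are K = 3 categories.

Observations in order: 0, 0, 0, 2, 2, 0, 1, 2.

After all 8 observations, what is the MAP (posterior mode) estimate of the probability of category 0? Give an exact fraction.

17/45

obs 1: x=0 → posterior Dirichlet(9/4, 5/2, 5/2)
obs 2: x=0 → posterior Dirichlet(13/4, 5/2, 5/2)
obs 3: x=0 → posterior Dirichlet(17/4, 5/2, 5/2)
obs 4: x=2 → posterior Dirichlet(17/4, 5/2, 7/2)
obs 5: x=2 → posterior Dirichlet(17/4, 5/2, 9/2)
obs 6: x=0 → posterior Dirichlet(21/4, 5/2, 9/2)
obs 7: x=1 → posterior Dirichlet(21/4, 7/2, 9/2)
obs 8: x=2 → posterior Dirichlet(21/4, 7/2, 11/2)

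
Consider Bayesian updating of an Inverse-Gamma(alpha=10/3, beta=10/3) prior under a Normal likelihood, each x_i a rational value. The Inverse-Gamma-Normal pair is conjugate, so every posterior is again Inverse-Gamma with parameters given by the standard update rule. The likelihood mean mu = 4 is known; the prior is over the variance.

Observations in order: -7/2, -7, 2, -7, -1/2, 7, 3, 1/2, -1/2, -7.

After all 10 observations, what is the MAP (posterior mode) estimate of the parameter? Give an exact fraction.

obs 1: x=-7/2 → posterior Inverse-Gamma(23/6, 755/24)
obs 2: x=-7 → posterior Inverse-Gamma(13/3, 2207/24)
obs 3: x=2 → posterior Inverse-Gamma(29/6, 2255/24)
obs 4: x=-7 → posterior Inverse-Gamma(16/3, 3707/24)
obs 5: x=-1/2 → posterior Inverse-Gamma(35/6, 1975/12)
obs 6: x=7 → posterior Inverse-Gamma(19/3, 2029/12)
obs 7: x=3 → posterior Inverse-Gamma(41/6, 2035/12)
obs 8: x=1/2 → posterior Inverse-Gamma(22/3, 4217/24)
obs 9: x=-1/2 → posterior Inverse-Gamma(47/6, 1115/6)
obs 10: x=-7 → posterior Inverse-Gamma(25/3, 739/3)

739/28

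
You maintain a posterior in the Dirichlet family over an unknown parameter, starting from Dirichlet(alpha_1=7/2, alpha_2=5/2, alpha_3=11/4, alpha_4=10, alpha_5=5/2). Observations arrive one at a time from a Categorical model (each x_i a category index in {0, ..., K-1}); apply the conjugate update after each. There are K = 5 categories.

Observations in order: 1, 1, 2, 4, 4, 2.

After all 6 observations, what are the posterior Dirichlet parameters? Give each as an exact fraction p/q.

obs 1: x=1 → posterior Dirichlet(7/2, 7/2, 11/4, 10, 5/2)
obs 2: x=1 → posterior Dirichlet(7/2, 9/2, 11/4, 10, 5/2)
obs 3: x=2 → posterior Dirichlet(7/2, 9/2, 15/4, 10, 5/2)
obs 4: x=4 → posterior Dirichlet(7/2, 9/2, 15/4, 10, 7/2)
obs 5: x=4 → posterior Dirichlet(7/2, 9/2, 15/4, 10, 9/2)
obs 6: x=2 → posterior Dirichlet(7/2, 9/2, 19/4, 10, 9/2)

alpha_1=7/2, alpha_2=9/2, alpha_3=19/4, alpha_4=10, alpha_5=9/2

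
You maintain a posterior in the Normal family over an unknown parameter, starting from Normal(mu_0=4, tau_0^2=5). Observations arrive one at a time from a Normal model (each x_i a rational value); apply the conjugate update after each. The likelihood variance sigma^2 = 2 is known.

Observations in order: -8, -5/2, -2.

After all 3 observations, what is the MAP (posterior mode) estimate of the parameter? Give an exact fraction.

-109/34

obs 1: x=-8 → posterior Normal(-32/7, 10/7)
obs 2: x=-5/2 → posterior Normal(-89/24, 5/6)
obs 3: x=-2 → posterior Normal(-109/34, 10/17)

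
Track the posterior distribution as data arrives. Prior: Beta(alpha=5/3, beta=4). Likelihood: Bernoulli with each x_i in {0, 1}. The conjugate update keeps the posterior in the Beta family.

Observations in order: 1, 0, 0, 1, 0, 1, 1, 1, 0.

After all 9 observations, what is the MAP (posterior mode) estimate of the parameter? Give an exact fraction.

obs 1: x=1 → posterior Beta(8/3, 4)
obs 2: x=0 → posterior Beta(8/3, 5)
obs 3: x=0 → posterior Beta(8/3, 6)
obs 4: x=1 → posterior Beta(11/3, 6)
obs 5: x=0 → posterior Beta(11/3, 7)
obs 6: x=1 → posterior Beta(14/3, 7)
obs 7: x=1 → posterior Beta(17/3, 7)
obs 8: x=1 → posterior Beta(20/3, 7)
obs 9: x=0 → posterior Beta(20/3, 8)

17/38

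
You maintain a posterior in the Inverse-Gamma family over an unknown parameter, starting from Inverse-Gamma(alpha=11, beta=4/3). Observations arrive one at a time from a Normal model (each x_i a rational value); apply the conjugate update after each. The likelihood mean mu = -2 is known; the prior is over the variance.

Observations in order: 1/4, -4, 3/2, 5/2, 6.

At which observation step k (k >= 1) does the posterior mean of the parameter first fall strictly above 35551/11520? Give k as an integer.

k = 5

obs 1: x=1/4 → posterior Inverse-Gamma(23/2, 371/96)
obs 2: x=-4 → posterior Inverse-Gamma(12, 563/96)
obs 3: x=3/2 → posterior Inverse-Gamma(25/2, 1151/96)
obs 4: x=5/2 → posterior Inverse-Gamma(13, 2123/96)
obs 5: x=6 → posterior Inverse-Gamma(27/2, 5195/96)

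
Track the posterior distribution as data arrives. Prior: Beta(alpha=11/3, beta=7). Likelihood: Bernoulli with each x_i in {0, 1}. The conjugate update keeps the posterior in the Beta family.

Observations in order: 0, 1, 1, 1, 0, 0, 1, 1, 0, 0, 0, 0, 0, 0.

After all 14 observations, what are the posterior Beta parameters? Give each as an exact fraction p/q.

alpha=26/3, beta=16

obs 1: x=0 → posterior Beta(11/3, 8)
obs 2: x=1 → posterior Beta(14/3, 8)
obs 3: x=1 → posterior Beta(17/3, 8)
obs 4: x=1 → posterior Beta(20/3, 8)
obs 5: x=0 → posterior Beta(20/3, 9)
obs 6: x=0 → posterior Beta(20/3, 10)
obs 7: x=1 → posterior Beta(23/3, 10)
obs 8: x=1 → posterior Beta(26/3, 10)
obs 9: x=0 → posterior Beta(26/3, 11)
obs 10: x=0 → posterior Beta(26/3, 12)
obs 11: x=0 → posterior Beta(26/3, 13)
obs 12: x=0 → posterior Beta(26/3, 14)
obs 13: x=0 → posterior Beta(26/3, 15)
obs 14: x=0 → posterior Beta(26/3, 16)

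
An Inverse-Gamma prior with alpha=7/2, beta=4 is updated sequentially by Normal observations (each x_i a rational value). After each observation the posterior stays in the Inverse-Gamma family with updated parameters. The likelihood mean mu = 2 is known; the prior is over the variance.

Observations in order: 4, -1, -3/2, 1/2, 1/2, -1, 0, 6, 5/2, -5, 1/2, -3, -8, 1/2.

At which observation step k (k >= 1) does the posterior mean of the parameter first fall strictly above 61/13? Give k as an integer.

obs 1: x=4 → posterior Inverse-Gamma(4, 6)
obs 2: x=-1 → posterior Inverse-Gamma(9/2, 21/2)
obs 3: x=-3/2 → posterior Inverse-Gamma(5, 133/8)
obs 4: x=1/2 → posterior Inverse-Gamma(11/2, 71/4)
obs 5: x=1/2 → posterior Inverse-Gamma(6, 151/8)
obs 6: x=-1 → posterior Inverse-Gamma(13/2, 187/8)
obs 7: x=0 → posterior Inverse-Gamma(7, 203/8)
obs 8: x=6 → posterior Inverse-Gamma(15/2, 267/8)
obs 9: x=5/2 → posterior Inverse-Gamma(8, 67/2)
obs 10: x=-5 → posterior Inverse-Gamma(17/2, 58)
obs 11: x=1/2 → posterior Inverse-Gamma(9, 473/8)
obs 12: x=-3 → posterior Inverse-Gamma(19/2, 573/8)
obs 13: x=-8 → posterior Inverse-Gamma(10, 973/8)
obs 14: x=1/2 → posterior Inverse-Gamma(21/2, 491/4)

k = 8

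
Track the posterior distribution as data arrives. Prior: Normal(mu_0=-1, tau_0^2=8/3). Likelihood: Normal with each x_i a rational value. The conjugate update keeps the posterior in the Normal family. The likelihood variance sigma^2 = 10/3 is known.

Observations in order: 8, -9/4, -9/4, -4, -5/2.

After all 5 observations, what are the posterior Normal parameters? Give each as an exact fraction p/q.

mu_0=-17/25, tau_0^2=8/15

obs 1: x=8 → posterior Normal(3, 40/27)
obs 2: x=-9/4 → posterior Normal(18/13, 40/39)
obs 3: x=-9/4 → posterior Normal(9/17, 40/51)
obs 4: x=-4 → posterior Normal(-1/3, 40/63)
obs 5: x=-5/2 → posterior Normal(-17/25, 8/15)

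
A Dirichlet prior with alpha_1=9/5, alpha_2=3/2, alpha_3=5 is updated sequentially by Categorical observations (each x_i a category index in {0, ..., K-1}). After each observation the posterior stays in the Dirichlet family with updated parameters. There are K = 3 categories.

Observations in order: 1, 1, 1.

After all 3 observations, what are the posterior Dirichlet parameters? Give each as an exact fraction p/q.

obs 1: x=1 → posterior Dirichlet(9/5, 5/2, 5)
obs 2: x=1 → posterior Dirichlet(9/5, 7/2, 5)
obs 3: x=1 → posterior Dirichlet(9/5, 9/2, 5)

alpha_1=9/5, alpha_2=9/2, alpha_3=5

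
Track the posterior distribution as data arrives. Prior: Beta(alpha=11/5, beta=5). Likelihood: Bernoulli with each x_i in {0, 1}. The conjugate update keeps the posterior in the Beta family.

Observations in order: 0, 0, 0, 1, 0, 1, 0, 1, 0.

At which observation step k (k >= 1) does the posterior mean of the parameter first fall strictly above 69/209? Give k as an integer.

obs 1: x=0 → posterior Beta(11/5, 6)
obs 2: x=0 → posterior Beta(11/5, 7)
obs 3: x=0 → posterior Beta(11/5, 8)
obs 4: x=1 → posterior Beta(16/5, 8)
obs 5: x=0 → posterior Beta(16/5, 9)
obs 6: x=1 → posterior Beta(21/5, 9)
obs 7: x=0 → posterior Beta(21/5, 10)
obs 8: x=1 → posterior Beta(26/5, 10)
obs 9: x=0 → posterior Beta(26/5, 11)

k = 8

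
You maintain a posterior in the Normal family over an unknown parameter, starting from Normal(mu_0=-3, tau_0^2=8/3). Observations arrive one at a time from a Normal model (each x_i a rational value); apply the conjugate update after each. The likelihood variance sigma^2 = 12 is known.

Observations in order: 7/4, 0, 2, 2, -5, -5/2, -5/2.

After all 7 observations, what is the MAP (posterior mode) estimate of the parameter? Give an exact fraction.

-71/46

obs 1: x=7/4 → posterior Normal(-47/22, 24/11)
obs 2: x=0 → posterior Normal(-47/26, 24/13)
obs 3: x=2 → posterior Normal(-13/10, 8/5)
obs 4: x=2 → posterior Normal(-31/34, 24/17)
obs 5: x=-5 → posterior Normal(-51/38, 24/19)
obs 6: x=-5/2 → posterior Normal(-61/42, 8/7)
obs 7: x=-5/2 → posterior Normal(-71/46, 24/23)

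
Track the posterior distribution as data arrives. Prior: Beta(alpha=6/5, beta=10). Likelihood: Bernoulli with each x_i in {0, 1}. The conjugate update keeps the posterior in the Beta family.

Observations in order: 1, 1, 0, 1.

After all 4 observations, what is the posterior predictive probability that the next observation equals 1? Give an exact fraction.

obs 1: x=1 → posterior Beta(11/5, 10)
obs 2: x=1 → posterior Beta(16/5, 10)
obs 3: x=0 → posterior Beta(16/5, 11)
obs 4: x=1 → posterior Beta(21/5, 11)

21/76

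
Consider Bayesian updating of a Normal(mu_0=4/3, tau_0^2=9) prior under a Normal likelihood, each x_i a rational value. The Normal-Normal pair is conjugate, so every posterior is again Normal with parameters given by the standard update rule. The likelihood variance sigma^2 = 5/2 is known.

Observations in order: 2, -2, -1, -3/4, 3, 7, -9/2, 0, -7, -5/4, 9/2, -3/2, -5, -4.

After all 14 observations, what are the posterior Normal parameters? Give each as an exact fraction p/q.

obs 1: x=2 → posterior Normal(128/69, 45/23)
obs 2: x=-2 → posterior Normal(20/123, 45/41)
obs 3: x=-1 → posterior Normal(-34/177, 45/59)
obs 4: x=-3/4 → posterior Normal(-149/462, 45/77)
obs 5: x=3 → posterior Normal(35/114, 9/19)
obs 6: x=7 → posterior Normal(931/678, 45/113)
obs 7: x=-9/2 → posterior Normal(445/786, 45/131)
obs 8: x=0 → posterior Normal(445/894, 45/149)
obs 9: x=-7 → posterior Normal(-311/1002, 45/167)
obs 10: x=-5/4 → posterior Normal(-223/555, 9/37)
obs 11: x=9/2 → posterior Normal(20/609, 45/203)
obs 12: x=-3/2 → posterior Normal(-61/663, 45/221)
obs 13: x=-5 → posterior Normal(-331/717, 45/239)
obs 14: x=-4 → posterior Normal(-547/771, 45/257)

mu_0=-547/771, tau_0^2=45/257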